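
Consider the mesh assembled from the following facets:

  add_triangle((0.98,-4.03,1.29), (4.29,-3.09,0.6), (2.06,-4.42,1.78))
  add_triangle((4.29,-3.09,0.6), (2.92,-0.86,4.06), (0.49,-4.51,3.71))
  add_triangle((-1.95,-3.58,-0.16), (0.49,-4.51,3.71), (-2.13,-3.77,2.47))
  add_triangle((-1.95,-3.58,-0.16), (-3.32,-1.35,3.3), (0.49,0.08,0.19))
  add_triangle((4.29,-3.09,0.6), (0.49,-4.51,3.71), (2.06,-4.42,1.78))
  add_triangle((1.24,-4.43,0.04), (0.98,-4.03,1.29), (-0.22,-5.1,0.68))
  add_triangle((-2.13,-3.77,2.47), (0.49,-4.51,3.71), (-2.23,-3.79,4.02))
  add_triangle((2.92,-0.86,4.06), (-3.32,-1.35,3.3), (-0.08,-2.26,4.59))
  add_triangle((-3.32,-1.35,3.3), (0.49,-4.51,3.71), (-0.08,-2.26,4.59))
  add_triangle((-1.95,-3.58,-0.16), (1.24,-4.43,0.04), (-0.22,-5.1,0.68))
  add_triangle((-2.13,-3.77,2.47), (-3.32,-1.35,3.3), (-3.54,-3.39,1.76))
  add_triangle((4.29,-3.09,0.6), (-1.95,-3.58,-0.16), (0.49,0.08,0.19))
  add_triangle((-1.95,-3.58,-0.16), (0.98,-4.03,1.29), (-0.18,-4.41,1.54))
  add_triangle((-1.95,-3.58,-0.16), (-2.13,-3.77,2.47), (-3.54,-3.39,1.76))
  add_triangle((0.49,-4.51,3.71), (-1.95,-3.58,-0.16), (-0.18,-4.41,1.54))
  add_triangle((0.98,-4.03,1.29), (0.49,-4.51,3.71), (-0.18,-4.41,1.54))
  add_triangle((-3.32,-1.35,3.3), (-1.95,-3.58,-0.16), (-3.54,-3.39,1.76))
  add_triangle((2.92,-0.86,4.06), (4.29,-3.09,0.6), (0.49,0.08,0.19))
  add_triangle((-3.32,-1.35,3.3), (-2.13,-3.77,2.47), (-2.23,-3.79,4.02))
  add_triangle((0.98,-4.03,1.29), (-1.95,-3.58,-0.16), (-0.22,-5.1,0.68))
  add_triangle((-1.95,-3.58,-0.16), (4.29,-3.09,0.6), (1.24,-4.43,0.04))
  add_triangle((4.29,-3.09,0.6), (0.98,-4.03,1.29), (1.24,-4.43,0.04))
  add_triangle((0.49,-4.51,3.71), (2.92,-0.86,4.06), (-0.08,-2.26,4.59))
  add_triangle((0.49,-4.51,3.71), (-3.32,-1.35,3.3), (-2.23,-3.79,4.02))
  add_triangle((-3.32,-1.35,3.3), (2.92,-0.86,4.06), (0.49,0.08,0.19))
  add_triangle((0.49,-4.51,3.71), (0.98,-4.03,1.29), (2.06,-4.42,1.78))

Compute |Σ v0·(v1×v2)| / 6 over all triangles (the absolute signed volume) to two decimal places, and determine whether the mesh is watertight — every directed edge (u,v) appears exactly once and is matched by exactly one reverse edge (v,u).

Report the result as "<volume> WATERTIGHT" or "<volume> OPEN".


Per-triangle v0·(v1×v2)/6:
  t1: +1.1254
  t2: +14.0906
  t3: +4.8173
  t4: -1.1826
  t5: +3.2106
  t6: +1.4556
  t7: +2.9759
  t8: +3.4716
  t9: +6.5803
  t10: +1.6157
  t11: +3.2067
  t12: -0.4678
  t13: +1.3417
  t14: +2.5788
  t15: +2.1321
  t16: +1.8541
  t17: -0.4476
  t18: +1.0224
  t19: +2.3349
  t20: +0.5237
  t21: -0.7606
  t22: +3.2327
  t23: +6.6225
  t24: +1.9965
  t25: +0.3076
  t26: +1.6485
Σ = +65.2868 → |volume| = 65.29

Directed edges: 78 total, each appears once with its reverse present → watertight.

65.29 WATERTIGHT


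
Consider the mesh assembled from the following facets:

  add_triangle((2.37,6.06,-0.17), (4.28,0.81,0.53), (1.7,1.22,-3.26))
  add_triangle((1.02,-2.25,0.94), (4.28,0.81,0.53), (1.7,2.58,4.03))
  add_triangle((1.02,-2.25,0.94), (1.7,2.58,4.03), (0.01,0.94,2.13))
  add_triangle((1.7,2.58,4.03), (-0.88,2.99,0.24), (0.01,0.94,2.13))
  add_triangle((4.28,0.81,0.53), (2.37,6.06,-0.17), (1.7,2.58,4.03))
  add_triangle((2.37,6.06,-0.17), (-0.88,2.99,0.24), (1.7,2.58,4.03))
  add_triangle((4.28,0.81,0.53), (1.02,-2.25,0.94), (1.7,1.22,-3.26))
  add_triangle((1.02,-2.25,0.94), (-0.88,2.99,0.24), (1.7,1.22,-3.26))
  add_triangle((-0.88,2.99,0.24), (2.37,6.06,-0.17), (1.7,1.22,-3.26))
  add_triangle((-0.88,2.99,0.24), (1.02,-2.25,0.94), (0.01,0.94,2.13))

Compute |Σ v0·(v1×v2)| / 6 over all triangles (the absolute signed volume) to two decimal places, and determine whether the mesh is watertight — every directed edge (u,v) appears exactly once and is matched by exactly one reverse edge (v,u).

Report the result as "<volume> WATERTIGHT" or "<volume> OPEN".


60.01 WATERTIGHT

Per-triangle v0·(v1×v2)/6:
  t1: +13.5950
  t2: +7.9670
  t3: +1.8793
  t4: +1.9719
  t5: +16.0355
  t6: +8.7173
  t7: +5.5267
  t8: -1.7486
  t9: +6.2769
  t10: -0.2062
Σ = +60.0146 → |volume| = 60.01

Directed edges: 30 total, each appears once with its reverse present → watertight.


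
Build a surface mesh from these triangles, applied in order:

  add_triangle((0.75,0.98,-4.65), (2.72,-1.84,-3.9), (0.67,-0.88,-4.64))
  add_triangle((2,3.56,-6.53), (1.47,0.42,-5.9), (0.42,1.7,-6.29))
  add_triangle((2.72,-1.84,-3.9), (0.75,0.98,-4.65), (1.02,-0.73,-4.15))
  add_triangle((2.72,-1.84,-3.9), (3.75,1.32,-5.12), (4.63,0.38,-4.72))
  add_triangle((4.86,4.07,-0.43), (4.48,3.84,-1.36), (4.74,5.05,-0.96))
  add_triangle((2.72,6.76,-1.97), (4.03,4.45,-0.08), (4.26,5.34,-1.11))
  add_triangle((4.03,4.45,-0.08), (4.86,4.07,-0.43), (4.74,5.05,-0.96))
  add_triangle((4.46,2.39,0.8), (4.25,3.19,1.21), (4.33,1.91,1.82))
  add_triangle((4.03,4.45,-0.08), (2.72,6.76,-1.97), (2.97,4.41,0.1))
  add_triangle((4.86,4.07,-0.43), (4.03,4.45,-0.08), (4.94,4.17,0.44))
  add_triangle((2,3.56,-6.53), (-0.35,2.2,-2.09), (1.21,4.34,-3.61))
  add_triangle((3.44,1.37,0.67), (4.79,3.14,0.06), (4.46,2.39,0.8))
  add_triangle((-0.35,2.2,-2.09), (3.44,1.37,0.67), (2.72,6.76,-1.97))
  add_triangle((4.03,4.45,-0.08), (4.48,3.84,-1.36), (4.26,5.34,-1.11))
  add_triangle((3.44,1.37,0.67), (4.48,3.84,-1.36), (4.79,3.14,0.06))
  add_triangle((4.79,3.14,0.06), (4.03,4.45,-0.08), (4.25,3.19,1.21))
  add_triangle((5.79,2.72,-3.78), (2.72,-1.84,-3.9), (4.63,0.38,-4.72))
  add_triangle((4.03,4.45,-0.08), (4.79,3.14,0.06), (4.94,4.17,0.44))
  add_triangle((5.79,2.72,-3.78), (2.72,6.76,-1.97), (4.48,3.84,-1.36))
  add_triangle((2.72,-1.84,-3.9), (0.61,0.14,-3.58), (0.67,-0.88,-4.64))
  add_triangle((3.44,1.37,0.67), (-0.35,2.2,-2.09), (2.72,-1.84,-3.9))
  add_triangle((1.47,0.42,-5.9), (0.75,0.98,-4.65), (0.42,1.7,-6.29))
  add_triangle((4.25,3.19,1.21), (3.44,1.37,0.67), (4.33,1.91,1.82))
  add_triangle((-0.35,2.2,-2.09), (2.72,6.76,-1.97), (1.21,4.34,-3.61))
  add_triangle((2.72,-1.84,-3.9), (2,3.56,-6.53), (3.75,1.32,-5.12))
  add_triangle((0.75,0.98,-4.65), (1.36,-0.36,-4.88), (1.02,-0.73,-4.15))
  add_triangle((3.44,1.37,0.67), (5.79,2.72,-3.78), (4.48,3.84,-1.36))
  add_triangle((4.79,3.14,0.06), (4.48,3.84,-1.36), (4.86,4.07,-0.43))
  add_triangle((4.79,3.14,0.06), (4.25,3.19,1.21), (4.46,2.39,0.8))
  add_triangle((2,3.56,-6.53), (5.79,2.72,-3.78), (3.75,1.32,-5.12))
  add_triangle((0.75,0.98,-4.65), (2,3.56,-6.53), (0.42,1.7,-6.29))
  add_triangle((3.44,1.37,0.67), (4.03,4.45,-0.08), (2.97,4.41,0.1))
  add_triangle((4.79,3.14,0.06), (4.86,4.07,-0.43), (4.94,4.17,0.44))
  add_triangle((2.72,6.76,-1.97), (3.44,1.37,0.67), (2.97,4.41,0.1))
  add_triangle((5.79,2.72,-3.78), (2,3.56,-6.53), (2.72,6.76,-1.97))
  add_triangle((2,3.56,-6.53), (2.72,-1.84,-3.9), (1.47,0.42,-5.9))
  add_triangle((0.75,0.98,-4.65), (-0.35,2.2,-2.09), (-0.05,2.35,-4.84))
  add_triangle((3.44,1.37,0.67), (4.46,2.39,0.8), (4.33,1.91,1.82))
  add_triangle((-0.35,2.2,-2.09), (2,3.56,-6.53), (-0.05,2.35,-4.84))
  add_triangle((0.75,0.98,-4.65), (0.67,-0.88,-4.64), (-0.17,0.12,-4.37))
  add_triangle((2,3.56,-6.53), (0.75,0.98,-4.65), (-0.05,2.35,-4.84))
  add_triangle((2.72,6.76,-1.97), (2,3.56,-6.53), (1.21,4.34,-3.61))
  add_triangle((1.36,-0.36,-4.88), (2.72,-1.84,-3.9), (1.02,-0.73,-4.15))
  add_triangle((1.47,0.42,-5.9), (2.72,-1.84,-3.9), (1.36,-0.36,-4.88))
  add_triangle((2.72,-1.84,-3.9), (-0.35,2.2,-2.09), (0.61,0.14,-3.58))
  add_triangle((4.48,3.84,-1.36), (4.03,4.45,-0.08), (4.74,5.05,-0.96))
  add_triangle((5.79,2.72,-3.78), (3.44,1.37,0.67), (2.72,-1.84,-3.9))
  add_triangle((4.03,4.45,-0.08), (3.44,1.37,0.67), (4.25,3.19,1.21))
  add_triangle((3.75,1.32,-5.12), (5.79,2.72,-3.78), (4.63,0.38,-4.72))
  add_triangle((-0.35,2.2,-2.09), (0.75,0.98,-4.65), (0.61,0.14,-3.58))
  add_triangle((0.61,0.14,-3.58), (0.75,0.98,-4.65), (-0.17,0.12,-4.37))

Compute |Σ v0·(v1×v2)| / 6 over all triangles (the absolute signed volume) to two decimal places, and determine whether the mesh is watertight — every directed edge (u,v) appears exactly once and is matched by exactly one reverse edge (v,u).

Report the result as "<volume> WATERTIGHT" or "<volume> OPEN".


Per-triangle v0·(v1×v2)/6:
  t1: +3.1724
  t2: +3.9508
  t3: -1.8769
  t4: +2.9456
  t5: +0.8047
  t6: +1.7688
  t7: +0.7128
  t8: +0.8442
  t9: +1.8559
  t10: +0.7564
  t11: +2.6764
  t12: +0.2587
  t13: -3.2276
  t14: +1.3054
  t15: +0.5485
  t16: +1.7119
  t17: +1.4269
  t18: -0.6429
  t19: +8.6034
  t20: -1.4452
  t21: -9.3300
  t22: -0.2290
  t23: -0.7978
  t24: +2.3884
  t25: +6.9753
  t26: +0.3351
  t27: +5.2545
  t28: +0.6456
  t29: +0.7328
  t30: +8.9829
  t31: -1.2809
  t32: +0.8199
  t33: +0.6320
  t34: -3.0680
  t35: +27.1471
  t36: +6.0979
  t37: -0.4245
  t38: +0.3510
  t39: +2.0798
  t40: +1.2110
  t41: +2.3817
  t42: +4.8183
  t43: +0.7354
  t44: +0.9160
  t45: -1.7584
  t46: -0.4867
  t47: +9.2770
  t48: -1.3660
  t49: +3.9048
  t50: +0.2828
  t51: -0.4369
Σ = +92.9414 → |volume| = 92.94

Directed edges: 153 total; 9 unmatched, e.g. (4.26,5.34,-1.11)→(2.72,6.76,-1.97) → open.

92.94 OPEN


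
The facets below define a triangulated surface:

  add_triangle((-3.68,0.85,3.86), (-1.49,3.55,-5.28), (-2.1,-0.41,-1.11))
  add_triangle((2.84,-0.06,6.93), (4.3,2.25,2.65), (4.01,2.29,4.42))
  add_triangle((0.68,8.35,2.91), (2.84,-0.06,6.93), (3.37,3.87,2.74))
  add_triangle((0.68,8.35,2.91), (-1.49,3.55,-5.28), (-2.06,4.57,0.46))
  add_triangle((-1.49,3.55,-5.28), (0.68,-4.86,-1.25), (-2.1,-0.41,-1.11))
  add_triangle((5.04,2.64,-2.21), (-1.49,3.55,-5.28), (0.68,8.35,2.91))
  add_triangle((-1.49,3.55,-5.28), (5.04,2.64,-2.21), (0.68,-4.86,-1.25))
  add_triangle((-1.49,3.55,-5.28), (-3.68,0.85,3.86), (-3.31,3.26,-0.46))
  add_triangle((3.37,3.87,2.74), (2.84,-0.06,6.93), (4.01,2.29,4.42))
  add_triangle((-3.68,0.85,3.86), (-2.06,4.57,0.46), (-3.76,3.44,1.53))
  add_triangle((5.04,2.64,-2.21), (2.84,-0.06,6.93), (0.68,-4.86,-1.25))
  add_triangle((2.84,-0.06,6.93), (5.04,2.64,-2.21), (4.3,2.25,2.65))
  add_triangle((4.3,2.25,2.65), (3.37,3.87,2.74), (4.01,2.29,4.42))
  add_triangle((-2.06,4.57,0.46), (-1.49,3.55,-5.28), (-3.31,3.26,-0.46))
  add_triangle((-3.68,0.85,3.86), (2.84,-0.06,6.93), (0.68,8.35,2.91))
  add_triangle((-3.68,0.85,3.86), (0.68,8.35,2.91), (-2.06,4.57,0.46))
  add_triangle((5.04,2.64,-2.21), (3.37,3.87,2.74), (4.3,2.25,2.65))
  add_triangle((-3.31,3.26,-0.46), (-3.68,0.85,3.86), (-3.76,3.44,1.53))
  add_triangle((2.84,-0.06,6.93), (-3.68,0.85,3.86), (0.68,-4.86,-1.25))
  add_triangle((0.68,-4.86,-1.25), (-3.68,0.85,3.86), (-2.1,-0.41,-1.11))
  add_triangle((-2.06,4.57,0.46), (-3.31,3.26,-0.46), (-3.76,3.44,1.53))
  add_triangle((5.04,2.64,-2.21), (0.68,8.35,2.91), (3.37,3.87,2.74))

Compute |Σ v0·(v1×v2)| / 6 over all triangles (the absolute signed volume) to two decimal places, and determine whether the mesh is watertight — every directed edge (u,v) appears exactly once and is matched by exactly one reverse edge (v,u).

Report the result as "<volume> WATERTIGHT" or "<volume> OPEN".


353.31 WATERTIGHT

Per-triangle v0·(v1×v2)/6:
  t1: +10.2701
  t2: +2.8710
  t3: +24.0422
  t4: +19.2548
  t5: +10.0140
  t6: +51.5113
  t7: +29.4599
  t8: +2.7423
  t9: +3.8450
  t10: +3.3791
  t11: +37.0583
  t12: +5.8798
  t13: +2.8510
  t14: +7.9689
  t15: +50.3770
  t16: +17.9724
  t17: +8.0272
  t18: +2.5068
  t19: +28.3857
  t20: +9.2608
  t21: +2.9857
  t22: +22.6491
Σ = +353.3123 → |volume| = 353.31

Directed edges: 66 total, each appears once with its reverse present → watertight.


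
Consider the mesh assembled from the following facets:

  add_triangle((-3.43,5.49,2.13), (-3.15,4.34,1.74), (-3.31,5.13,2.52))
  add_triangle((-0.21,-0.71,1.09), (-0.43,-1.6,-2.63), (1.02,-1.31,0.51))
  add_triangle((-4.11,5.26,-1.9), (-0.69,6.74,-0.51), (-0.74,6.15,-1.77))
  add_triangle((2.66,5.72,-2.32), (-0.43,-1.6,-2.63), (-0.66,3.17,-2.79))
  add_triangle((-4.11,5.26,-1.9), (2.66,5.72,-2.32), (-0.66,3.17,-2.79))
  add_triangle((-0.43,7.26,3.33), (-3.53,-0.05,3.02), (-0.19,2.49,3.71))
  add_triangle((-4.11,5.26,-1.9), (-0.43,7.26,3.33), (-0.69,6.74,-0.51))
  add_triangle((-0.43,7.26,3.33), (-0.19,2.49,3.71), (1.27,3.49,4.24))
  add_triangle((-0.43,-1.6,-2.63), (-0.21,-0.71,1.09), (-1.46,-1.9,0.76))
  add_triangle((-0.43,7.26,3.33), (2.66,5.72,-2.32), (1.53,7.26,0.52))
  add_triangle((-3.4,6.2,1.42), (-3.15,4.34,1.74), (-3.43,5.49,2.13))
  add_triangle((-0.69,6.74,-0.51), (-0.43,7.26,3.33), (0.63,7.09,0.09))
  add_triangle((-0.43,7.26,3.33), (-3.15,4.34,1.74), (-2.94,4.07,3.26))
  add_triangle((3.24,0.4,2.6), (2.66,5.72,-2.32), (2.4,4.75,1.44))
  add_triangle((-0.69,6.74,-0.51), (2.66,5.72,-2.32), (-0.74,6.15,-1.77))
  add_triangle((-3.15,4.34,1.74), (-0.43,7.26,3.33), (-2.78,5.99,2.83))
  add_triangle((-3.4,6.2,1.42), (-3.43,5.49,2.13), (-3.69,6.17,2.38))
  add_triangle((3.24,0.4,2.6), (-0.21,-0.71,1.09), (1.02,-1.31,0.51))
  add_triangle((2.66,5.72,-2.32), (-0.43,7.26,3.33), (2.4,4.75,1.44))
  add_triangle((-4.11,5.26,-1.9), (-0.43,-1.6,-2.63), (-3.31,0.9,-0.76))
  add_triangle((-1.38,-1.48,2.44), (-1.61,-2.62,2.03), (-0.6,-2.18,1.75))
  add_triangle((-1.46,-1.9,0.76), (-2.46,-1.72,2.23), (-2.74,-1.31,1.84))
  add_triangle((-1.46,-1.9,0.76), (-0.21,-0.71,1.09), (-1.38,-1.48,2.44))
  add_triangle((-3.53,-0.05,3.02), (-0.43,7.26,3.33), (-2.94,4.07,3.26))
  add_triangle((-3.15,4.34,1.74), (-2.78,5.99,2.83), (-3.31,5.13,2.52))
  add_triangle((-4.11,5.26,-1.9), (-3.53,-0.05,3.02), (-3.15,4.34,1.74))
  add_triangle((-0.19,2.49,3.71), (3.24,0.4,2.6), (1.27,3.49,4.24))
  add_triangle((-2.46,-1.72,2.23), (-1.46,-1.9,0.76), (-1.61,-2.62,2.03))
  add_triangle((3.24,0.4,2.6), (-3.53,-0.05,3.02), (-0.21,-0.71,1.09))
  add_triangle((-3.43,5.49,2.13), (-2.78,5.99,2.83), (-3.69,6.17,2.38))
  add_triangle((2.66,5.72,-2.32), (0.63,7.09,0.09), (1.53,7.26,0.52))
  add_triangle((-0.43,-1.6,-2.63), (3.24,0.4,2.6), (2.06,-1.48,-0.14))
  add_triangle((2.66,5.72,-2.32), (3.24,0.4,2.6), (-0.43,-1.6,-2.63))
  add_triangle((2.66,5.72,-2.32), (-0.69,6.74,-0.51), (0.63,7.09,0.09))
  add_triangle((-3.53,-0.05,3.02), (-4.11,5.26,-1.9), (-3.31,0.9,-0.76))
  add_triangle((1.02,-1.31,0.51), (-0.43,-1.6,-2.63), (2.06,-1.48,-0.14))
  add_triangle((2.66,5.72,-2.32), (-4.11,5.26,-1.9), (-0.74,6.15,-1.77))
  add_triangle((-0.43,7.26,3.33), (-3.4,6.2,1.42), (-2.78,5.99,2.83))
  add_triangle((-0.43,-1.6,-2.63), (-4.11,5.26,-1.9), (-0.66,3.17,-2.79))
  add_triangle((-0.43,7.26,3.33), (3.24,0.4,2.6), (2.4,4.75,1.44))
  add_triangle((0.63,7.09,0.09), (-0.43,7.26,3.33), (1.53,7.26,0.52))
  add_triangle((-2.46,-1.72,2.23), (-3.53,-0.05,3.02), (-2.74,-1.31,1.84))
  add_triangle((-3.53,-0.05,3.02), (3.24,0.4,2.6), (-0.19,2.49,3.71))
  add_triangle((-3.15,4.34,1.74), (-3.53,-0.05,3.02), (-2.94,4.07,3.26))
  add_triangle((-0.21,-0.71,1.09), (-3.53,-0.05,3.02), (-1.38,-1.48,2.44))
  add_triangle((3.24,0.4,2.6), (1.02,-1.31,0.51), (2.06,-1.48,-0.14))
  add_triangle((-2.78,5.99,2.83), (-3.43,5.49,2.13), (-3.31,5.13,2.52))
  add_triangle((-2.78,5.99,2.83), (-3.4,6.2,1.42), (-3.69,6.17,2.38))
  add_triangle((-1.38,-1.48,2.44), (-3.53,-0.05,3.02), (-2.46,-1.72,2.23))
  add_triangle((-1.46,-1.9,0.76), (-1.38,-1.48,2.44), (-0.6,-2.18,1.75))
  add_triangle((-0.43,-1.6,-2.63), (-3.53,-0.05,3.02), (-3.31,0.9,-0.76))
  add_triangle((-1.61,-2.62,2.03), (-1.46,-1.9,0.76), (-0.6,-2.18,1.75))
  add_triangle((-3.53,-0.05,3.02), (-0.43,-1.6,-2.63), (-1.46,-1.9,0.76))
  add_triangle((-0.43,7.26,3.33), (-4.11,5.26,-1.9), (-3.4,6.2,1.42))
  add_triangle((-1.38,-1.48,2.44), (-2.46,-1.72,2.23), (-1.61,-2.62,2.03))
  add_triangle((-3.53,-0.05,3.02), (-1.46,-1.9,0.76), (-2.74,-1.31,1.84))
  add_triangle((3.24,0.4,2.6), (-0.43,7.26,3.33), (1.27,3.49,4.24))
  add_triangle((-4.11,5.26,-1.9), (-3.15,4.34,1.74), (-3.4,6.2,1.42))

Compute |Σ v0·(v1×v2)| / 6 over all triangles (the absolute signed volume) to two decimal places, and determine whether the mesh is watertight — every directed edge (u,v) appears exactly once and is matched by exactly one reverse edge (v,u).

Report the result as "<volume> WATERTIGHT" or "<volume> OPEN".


222.17 WATERTIGHT

Per-triangle v0·(v1×v2)/6:
  t1: +0.2071
  t2: +0.8394
  t3: +5.0480
  t4: +7.1216
  t5: +9.8768
  t6: +10.8209
  t7: +15.0354
  t8: +4.7241
  t9: +0.5515
  t10: -1.5281
  t11: +0.3710
  t12: +5.6880
  t13: +5.6954
  t14: +9.2985
  t15: +4.9906
  t16: -1.0244
  t17: +0.1426
  t18: +1.0898
  t19: +13.3587
  t20: +6.6904
  t21: +0.4302
  t22: +0.3720
  t23: +0.2583
  t24: +3.9817
  t25: -0.3972
  t26: +10.9840
  t27: +2.5806
  t28: +0.5509
  t29: +2.4242
  t30: +0.0885
  t31: +3.5897
  t32: +0.6421
  t33: +10.3736
  t34: +5.1583
  t35: +8.2210
  t36: +0.9067
  t37: +3.7265
  t38: +4.4810
  t39: +7.5327
  t40: +10.7575
  t41: +3.9292
  t42: +0.5936
  t43: +7.1390
  t44: +4.2311
  t45: +0.2583
  t46: +1.1014
  t47: +0.5150
  t48: +0.9661
  t49: +1.1408
  t50: -0.6967
  t51: +5.0383
  t52: +0.2222
  t53: +2.8560
  t54: +9.2820
  t55: +0.6080
  t56: -0.1916
  t57: +6.1045
  t58: +3.4150
Σ = +222.1721 → |volume| = 222.17

Directed edges: 174 total, each appears once with its reverse present → watertight.


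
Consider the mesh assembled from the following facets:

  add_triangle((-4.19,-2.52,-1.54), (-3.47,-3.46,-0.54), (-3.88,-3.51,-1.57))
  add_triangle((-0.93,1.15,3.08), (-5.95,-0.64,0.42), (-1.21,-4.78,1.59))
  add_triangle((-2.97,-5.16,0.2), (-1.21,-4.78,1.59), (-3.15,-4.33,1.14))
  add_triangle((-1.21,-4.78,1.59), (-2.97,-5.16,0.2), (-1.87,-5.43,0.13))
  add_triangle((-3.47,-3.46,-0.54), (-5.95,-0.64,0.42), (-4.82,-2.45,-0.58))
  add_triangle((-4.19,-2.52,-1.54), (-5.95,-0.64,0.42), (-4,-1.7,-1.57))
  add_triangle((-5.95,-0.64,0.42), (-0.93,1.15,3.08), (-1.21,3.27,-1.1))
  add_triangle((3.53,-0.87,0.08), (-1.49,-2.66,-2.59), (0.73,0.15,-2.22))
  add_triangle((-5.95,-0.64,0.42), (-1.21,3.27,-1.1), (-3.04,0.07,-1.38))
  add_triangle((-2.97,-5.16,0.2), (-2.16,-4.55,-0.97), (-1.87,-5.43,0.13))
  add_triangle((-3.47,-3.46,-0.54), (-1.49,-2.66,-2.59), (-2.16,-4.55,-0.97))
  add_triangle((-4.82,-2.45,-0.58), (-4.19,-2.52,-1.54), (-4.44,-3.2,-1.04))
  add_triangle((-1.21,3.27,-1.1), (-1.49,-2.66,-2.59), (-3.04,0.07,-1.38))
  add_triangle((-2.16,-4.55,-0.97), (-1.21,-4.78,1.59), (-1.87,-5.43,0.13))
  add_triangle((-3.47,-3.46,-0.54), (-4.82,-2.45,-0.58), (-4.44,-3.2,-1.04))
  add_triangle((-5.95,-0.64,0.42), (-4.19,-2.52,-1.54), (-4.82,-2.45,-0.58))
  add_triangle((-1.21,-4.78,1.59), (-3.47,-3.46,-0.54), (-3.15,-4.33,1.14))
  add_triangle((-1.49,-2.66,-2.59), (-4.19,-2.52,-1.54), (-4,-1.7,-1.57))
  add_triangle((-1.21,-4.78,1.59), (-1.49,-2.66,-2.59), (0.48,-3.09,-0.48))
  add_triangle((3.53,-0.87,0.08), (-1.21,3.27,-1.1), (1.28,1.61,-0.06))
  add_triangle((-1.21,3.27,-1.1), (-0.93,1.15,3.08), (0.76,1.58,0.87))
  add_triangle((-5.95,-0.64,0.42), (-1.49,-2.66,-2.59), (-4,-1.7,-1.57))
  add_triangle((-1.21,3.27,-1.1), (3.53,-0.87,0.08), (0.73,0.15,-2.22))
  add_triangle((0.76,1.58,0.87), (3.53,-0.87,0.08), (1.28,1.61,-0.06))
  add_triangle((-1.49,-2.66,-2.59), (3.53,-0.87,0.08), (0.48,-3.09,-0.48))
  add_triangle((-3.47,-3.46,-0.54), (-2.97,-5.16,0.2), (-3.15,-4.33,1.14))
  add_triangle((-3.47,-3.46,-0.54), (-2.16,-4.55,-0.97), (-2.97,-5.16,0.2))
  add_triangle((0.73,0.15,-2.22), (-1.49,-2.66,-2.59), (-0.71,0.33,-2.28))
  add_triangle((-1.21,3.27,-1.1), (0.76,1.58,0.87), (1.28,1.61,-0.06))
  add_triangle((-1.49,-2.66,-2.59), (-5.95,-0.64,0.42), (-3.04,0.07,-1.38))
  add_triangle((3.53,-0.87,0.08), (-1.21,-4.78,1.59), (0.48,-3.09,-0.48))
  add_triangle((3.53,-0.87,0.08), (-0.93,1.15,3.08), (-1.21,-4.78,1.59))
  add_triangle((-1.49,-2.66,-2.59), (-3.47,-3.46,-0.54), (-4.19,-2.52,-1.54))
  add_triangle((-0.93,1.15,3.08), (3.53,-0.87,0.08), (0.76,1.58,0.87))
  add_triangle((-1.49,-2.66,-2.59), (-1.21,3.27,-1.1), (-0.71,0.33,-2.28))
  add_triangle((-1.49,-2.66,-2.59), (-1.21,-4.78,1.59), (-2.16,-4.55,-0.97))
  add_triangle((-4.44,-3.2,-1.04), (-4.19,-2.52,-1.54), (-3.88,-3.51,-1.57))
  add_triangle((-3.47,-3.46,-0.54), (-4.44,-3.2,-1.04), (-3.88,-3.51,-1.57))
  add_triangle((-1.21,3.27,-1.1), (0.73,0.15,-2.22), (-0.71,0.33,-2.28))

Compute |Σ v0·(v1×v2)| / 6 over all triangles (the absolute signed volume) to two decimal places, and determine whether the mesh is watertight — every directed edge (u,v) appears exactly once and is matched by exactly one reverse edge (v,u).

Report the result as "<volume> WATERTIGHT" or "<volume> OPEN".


104.52 OPEN

Per-triangle v0·(v1×v2)/6:
  t1: -0.7422
  t2: +15.7646
  t3: +2.0832
  t4: +1.6233
  t5: +1.3134
  t6: +1.4896
  t7: +11.6333
  t8: +4.4795
  t9: +4.9100
  t10: +1.2059
  t11: +2.8375
  t12: +0.6263
  t13: +3.8953
  t14: -0.3661
  t15: +0.5963
  t16: +1.6279
  t17: -2.1462
  t18: +1.1295
  t19: +4.4751
  t20: +1.0594
  t21: +2.9259
  t22: -1.1981
  t23: +3.7022
  t24: +1.0586
  t25: +3.5949
  t26: +1.6174
  t27: +1.7236
  t28: +1.6836
  t29: +1.0798
  t30: +5.0139
  t31: +4.2944
  t32: +10.1412
  t33: +2.8641
  t34: +2.7624
  t35: +1.8083
  t36: +1.1753
  t37: +0.5395
  t38: +0.6133
  t39: +1.6237
Σ = +104.5197 → |volume| = 104.52

Directed edges: 117 total; 3 unmatched, e.g. (-5.95,-0.64,0.42)→(-1.21,-4.78,1.59) → open.


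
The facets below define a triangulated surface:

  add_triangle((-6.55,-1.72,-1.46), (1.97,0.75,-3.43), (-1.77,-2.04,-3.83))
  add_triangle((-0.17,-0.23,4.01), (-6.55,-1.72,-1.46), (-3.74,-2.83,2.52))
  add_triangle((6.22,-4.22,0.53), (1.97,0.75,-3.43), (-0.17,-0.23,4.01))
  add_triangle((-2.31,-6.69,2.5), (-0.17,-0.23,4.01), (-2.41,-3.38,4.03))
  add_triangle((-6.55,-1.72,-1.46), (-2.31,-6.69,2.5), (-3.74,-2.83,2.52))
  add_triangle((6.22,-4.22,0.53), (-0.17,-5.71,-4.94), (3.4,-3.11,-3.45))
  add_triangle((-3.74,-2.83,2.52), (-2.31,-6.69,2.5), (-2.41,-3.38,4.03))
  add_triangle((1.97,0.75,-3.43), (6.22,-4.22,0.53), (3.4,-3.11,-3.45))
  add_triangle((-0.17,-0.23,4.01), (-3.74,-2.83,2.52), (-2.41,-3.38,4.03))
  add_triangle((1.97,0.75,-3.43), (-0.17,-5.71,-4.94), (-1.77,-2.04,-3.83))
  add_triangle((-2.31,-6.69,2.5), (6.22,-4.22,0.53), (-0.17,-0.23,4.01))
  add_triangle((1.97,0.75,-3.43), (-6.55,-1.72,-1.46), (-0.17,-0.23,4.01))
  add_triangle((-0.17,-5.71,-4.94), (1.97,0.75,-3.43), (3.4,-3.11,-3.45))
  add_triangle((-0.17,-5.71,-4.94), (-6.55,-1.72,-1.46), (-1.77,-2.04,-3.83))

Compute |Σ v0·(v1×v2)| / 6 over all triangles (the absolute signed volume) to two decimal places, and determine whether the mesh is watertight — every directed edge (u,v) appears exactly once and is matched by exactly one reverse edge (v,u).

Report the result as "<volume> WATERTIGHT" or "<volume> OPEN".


152.63 OPEN

Per-triangle v0·(v1×v2)/6:
  t1: +7.5260
  t2: +7.4871
  t3: +7.4172
  t4: +5.1587
  t5: +16.1898
  t6: +18.4824
  t7: +6.4969
  t8: +11.0852
  t9: +3.6271
  t10: +10.4626
  t11: +33.4841
  t12: +0.2453
  t13: +12.1497
  t14: +12.8176
Σ = +152.6298 → |volume| = 152.63

Directed edges: 42 total; 4 unmatched, e.g. (-6.55,-1.72,-1.46)→(-2.31,-6.69,2.5) → open.


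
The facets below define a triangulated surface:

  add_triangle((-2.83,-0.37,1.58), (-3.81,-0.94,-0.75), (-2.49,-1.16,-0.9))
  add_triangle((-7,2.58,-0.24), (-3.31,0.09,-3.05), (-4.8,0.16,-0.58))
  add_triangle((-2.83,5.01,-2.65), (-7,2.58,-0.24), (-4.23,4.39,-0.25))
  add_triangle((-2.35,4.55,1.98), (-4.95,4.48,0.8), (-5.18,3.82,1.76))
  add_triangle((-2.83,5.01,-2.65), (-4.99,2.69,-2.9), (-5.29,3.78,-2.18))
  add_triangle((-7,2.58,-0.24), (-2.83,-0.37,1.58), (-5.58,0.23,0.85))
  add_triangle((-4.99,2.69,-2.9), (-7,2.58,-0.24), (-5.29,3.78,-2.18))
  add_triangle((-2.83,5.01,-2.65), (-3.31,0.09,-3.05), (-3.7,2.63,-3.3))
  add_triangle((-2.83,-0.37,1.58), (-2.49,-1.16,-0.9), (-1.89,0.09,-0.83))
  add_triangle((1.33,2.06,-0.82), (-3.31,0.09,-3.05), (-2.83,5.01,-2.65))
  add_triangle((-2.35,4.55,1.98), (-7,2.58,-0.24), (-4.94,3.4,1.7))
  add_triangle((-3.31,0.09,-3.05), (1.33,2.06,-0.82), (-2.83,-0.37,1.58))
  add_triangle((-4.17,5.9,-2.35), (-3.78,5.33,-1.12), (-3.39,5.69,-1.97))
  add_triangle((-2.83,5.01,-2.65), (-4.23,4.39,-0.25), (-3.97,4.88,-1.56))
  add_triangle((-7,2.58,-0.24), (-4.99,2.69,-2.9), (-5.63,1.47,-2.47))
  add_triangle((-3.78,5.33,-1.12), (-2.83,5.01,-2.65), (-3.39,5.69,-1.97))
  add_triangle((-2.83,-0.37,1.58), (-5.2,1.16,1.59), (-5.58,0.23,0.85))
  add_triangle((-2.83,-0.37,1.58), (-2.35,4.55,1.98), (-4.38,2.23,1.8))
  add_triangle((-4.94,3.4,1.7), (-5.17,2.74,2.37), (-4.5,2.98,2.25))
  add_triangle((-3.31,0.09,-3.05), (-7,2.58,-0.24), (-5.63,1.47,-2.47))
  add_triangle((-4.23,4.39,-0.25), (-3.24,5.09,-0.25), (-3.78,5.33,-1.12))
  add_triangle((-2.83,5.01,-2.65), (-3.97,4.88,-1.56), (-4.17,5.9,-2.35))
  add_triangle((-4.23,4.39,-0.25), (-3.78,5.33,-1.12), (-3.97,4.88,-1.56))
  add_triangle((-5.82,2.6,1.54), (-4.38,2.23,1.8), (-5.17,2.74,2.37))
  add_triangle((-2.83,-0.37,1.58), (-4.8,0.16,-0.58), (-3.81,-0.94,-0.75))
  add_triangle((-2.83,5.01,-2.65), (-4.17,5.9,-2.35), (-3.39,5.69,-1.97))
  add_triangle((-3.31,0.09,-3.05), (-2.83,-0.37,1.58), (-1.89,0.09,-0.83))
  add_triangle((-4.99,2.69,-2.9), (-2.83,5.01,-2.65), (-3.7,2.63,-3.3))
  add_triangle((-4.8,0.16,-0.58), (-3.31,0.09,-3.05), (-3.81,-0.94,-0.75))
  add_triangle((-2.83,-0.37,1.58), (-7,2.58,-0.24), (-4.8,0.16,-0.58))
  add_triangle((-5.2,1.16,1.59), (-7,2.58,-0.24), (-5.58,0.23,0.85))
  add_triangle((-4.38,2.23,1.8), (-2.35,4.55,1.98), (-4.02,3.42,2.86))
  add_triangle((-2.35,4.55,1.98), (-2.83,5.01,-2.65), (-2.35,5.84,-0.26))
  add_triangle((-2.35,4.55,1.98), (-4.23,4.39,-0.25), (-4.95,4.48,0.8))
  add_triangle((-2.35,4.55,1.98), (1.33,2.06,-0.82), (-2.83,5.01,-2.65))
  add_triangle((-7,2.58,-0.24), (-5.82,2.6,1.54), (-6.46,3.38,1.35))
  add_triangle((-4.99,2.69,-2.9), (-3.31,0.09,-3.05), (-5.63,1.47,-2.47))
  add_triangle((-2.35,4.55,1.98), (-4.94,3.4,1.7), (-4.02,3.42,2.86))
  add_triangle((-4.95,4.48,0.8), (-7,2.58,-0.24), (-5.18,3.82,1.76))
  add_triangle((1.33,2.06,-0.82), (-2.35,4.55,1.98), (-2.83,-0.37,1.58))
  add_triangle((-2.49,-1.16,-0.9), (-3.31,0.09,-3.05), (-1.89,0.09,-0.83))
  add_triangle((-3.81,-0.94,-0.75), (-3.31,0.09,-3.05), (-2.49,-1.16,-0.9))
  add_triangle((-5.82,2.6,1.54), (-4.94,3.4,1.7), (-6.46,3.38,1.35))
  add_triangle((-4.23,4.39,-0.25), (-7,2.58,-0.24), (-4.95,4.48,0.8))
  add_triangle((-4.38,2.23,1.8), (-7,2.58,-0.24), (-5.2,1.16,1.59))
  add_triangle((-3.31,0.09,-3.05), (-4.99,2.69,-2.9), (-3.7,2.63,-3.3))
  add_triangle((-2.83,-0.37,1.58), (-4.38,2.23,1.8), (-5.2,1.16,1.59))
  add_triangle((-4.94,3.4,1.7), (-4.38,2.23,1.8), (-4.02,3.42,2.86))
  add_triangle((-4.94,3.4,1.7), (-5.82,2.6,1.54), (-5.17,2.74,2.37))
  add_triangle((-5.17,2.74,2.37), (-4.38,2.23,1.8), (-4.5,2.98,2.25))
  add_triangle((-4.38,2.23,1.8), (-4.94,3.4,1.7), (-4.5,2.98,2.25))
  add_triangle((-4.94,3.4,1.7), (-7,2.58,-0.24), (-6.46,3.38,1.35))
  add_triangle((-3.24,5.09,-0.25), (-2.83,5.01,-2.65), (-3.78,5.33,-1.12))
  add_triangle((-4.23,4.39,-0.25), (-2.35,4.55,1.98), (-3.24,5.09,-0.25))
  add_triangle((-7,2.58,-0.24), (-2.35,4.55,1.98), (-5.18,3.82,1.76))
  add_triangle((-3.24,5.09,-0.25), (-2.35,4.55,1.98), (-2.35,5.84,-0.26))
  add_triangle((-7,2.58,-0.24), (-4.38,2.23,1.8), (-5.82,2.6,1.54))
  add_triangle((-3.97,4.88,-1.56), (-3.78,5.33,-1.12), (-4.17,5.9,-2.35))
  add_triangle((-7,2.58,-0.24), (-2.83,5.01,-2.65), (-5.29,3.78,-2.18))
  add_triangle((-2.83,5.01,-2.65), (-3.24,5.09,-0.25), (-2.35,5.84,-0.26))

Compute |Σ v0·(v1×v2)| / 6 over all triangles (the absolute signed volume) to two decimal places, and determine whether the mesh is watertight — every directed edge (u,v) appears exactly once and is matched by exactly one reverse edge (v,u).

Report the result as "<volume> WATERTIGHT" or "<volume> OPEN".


Per-triangle v0·(v1×v2)/6:
  t1: +0.6551
  t2: +4.9652
  t3: +7.9461
  t4: +2.9909
  t5: +3.3678
  t6: -1.8572
  t7: +3.8431
  t8: +0.3566
  t9: -1.1061
  t10: +5.5178
  t11: +4.2377
  t12: -4.3382
  t13: +0.6266
  t14: -0.6070
  t15: +4.1865
  t16: -0.4182
  t17: +1.3715
  t18: +2.3616
  t19: +0.4156
  t20: +0.9288
  t21: +1.0339
  t22: +0.0670
  t23: +0.8344
  t24: +0.0020
  t25: +1.7482
  t26: +0.6137
  t27: +0.3140
  t28: +2.8004
  t29: +2.2574
  t30: +3.8332
  t31: +2.8492
  t32: -1.9404
  t33: -2.9554
  t34: +2.6079
  t35: +9.0843
  t36: +1.1935
  t37: +2.5961
  t38: +2.9353
  t39: +3.8413
  t40: -0.7717
  t41: -0.6471
  t42: +1.0670
  t43: +0.6042
  t44: +3.5280
  t45: +2.9915
  t46: +2.2153
  t47: +1.1759
  t48: +1.1113
  t49: +0.9956
  t50: -0.0919
  t51: -0.4249
  t52: +0.7166
  t53: +1.0511
  t54: +2.6676
  t55: -3.7339
  t56: +2.5436
  t57: -0.2144
  t58: +0.5089
  t59: +3.7985
  t60: +2.7968
Σ = +91.0479 → |volume| = 91.05

Directed edges: 180 total, each appears once with its reverse present → watertight.

91.05 WATERTIGHT


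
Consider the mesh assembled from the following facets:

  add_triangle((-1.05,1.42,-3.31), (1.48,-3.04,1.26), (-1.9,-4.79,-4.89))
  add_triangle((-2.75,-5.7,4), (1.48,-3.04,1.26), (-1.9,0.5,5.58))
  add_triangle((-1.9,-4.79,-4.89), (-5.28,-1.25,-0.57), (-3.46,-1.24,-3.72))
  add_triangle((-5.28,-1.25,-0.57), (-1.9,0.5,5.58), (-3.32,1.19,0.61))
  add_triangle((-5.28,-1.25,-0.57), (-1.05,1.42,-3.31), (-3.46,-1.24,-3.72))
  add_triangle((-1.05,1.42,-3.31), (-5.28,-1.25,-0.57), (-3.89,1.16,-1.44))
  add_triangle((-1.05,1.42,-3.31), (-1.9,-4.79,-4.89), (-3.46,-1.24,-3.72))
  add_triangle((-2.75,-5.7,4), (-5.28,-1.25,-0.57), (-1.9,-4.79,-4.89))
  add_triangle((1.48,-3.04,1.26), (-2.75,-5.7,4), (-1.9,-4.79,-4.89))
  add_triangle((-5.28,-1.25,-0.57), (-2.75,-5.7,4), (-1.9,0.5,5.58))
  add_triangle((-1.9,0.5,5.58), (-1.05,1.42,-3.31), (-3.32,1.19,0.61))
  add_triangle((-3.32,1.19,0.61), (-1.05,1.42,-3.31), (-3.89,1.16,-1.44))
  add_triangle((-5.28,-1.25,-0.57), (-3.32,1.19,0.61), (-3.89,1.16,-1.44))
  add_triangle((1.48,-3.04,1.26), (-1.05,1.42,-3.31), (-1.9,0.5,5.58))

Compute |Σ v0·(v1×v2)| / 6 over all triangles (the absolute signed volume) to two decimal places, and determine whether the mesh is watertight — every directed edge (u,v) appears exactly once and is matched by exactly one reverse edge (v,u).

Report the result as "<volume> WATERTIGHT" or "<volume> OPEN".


152.14 WATERTIGHT

Per-triangle v0·(v1×v2)/6:
  t1: +4.5859
  t2: +14.8260
  t3: +11.0463
  t4: +9.2501
  t5: +6.0977
  t6: +4.3560
  t7: +8.1176
  t8: +37.2267
  t9: +22.7575
  t10: +29.2952
  t11: +2.6699
  t12: +1.6985
  t13: +3.5471
  t14: -3.3359
Σ = +152.1384 → |volume| = 152.14

Directed edges: 42 total, each appears once with its reverse present → watertight.


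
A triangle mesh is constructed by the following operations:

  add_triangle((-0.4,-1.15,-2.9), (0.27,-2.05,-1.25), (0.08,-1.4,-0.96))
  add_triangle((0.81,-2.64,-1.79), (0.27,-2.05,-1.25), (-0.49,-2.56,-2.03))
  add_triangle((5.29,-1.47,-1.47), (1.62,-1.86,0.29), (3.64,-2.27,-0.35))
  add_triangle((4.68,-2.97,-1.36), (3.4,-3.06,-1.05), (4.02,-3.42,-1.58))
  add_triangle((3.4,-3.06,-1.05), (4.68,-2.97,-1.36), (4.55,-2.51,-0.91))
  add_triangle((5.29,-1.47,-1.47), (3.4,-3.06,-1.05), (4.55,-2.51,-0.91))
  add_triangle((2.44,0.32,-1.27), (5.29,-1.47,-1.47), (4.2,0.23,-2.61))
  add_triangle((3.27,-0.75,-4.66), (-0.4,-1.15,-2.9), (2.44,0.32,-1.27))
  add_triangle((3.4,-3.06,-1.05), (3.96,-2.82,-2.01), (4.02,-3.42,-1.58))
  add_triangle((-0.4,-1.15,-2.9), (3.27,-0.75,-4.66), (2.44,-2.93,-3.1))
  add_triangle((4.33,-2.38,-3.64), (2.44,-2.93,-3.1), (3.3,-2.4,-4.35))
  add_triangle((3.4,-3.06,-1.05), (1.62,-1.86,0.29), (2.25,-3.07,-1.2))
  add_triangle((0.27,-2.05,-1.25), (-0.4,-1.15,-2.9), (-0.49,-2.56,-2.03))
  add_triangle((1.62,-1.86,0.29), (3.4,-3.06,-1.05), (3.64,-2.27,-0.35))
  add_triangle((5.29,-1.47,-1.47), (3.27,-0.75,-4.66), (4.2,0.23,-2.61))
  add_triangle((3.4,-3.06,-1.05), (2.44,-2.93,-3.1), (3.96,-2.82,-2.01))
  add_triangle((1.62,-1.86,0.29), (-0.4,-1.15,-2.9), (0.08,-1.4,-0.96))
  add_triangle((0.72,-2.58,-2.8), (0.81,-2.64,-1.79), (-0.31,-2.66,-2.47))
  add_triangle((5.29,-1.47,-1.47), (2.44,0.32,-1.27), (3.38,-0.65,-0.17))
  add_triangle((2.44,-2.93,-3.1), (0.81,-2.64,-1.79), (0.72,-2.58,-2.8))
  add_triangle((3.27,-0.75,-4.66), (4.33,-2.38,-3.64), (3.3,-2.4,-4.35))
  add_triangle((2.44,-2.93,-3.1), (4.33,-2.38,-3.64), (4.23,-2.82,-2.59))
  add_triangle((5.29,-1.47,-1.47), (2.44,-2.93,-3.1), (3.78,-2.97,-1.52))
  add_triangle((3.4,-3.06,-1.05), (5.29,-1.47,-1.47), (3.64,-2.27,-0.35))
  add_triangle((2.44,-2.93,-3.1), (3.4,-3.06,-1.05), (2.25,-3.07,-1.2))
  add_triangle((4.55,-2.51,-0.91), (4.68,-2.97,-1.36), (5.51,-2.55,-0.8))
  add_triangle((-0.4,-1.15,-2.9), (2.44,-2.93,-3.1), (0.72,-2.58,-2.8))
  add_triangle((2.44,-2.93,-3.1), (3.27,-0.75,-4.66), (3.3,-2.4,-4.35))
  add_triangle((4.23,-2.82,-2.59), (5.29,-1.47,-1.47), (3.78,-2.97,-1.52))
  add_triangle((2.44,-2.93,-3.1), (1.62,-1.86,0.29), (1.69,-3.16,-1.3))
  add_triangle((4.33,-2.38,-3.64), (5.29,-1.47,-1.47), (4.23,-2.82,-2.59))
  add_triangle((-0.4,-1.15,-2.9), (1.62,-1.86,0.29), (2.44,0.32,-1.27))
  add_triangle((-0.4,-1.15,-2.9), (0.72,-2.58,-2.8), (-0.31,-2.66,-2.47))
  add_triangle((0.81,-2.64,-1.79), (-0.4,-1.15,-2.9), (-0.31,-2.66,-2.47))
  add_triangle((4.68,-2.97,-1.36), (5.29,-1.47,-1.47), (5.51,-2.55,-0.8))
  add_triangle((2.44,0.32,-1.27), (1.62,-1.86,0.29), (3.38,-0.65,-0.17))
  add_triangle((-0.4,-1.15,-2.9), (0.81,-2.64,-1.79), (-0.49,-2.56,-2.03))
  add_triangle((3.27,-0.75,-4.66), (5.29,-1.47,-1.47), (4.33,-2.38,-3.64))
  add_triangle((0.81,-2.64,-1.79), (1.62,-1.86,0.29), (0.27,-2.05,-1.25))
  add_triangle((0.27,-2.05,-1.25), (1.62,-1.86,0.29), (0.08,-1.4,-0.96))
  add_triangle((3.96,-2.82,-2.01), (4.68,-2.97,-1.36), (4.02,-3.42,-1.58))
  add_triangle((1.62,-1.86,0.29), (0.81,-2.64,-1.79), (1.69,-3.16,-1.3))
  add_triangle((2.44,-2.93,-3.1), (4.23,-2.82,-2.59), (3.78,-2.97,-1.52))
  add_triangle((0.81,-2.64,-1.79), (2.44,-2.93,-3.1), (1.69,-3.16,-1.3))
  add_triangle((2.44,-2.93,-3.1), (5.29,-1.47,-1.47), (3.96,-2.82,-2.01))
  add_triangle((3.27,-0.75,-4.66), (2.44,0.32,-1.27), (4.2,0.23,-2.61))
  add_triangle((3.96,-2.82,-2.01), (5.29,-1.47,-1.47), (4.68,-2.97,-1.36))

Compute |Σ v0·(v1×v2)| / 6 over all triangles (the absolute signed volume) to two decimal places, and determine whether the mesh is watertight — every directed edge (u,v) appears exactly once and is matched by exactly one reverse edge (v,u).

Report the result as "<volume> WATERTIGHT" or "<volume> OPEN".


Per-triangle v0·(v1×v2)/6:
  t1: +0.0584
  t2: +0.1250
  t3: -0.0010
  t4: +0.2478
  t5: +0.2719
  t6: -0.7764
  t7: +0.5405
  t8: +0.1698
  t9: -0.0544
  t10: +4.7380
  t11: +1.3633
  t12: +0.5831
  t13: -0.5330
  t14: +0.6269
  t15: +4.4190
  t16: +1.3166
  t17: -0.5756
  t18: +0.4996
  t19: +0.8278
  t20: +0.7475
  t21: +1.9995
  t22: +1.4822
  t23: -3.1667
  t24: +1.3503
  t25: +1.1794
  t26: +0.0685
  t27: +1.1276
  t28: +0.1179
  t29: +1.7132
  t30: +1.1091
  t31: +2.0656
  t32: -3.1254
  t33: +0.8767
  t34: -0.8298
  t35: +1.1296
  t36: -0.8356
  t37: +1.0924
  t38: +4.2330
  t39: +0.3096
  t40: +0.0008
  t41: +0.4837
  t42: +0.1027
  t43: +1.2395
  t44: +0.9242
  t45: +1.8660
  t46: +0.1827
  t47: +1.2486
Σ = +32.5402 → |volume| = 32.54

Directed edges: 141 total; 9 unmatched, e.g. (5.29,-1.47,-1.47)→(1.62,-1.86,0.29) → open.

32.54 OPEN


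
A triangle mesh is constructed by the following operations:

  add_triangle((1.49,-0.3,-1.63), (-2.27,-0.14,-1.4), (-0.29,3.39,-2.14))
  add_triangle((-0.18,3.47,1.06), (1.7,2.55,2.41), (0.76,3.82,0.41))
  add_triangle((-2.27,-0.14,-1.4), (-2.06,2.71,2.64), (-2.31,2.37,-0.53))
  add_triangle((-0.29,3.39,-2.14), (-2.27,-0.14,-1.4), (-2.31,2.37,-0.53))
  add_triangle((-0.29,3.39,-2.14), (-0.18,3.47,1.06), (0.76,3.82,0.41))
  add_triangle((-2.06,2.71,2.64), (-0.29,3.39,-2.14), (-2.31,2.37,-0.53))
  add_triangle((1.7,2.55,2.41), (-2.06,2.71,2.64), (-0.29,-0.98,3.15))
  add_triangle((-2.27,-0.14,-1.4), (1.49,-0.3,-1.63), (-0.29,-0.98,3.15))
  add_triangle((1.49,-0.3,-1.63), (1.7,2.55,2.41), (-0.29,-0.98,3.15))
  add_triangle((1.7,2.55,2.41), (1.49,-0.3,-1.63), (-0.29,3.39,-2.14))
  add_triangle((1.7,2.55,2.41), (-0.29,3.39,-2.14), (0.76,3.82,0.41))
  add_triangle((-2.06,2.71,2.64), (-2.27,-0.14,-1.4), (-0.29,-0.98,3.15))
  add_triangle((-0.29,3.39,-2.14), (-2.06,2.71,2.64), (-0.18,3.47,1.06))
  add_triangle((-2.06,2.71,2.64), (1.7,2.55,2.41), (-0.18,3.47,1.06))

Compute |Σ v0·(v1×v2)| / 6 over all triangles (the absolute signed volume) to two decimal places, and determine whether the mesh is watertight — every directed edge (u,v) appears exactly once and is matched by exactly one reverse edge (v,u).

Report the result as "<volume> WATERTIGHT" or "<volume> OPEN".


46.58 WATERTIGHT

Per-triangle v0·(v1×v2)/6:
  t1: +3.5772
  t2: +1.7059
  t3: +2.7568
  t4: +3.0177
  t5: +1.8097
  t6: +4.1821
  t7: +6.7107
  t8: +1.4214
  t9: +3.1356
  t10: +5.2975
  t11: +0.5895
  t12: +4.9964
  t13: +3.6447
  t14: +3.7308
Σ = +46.5760 → |volume| = 46.58

Directed edges: 42 total, each appears once with its reverse present → watertight.


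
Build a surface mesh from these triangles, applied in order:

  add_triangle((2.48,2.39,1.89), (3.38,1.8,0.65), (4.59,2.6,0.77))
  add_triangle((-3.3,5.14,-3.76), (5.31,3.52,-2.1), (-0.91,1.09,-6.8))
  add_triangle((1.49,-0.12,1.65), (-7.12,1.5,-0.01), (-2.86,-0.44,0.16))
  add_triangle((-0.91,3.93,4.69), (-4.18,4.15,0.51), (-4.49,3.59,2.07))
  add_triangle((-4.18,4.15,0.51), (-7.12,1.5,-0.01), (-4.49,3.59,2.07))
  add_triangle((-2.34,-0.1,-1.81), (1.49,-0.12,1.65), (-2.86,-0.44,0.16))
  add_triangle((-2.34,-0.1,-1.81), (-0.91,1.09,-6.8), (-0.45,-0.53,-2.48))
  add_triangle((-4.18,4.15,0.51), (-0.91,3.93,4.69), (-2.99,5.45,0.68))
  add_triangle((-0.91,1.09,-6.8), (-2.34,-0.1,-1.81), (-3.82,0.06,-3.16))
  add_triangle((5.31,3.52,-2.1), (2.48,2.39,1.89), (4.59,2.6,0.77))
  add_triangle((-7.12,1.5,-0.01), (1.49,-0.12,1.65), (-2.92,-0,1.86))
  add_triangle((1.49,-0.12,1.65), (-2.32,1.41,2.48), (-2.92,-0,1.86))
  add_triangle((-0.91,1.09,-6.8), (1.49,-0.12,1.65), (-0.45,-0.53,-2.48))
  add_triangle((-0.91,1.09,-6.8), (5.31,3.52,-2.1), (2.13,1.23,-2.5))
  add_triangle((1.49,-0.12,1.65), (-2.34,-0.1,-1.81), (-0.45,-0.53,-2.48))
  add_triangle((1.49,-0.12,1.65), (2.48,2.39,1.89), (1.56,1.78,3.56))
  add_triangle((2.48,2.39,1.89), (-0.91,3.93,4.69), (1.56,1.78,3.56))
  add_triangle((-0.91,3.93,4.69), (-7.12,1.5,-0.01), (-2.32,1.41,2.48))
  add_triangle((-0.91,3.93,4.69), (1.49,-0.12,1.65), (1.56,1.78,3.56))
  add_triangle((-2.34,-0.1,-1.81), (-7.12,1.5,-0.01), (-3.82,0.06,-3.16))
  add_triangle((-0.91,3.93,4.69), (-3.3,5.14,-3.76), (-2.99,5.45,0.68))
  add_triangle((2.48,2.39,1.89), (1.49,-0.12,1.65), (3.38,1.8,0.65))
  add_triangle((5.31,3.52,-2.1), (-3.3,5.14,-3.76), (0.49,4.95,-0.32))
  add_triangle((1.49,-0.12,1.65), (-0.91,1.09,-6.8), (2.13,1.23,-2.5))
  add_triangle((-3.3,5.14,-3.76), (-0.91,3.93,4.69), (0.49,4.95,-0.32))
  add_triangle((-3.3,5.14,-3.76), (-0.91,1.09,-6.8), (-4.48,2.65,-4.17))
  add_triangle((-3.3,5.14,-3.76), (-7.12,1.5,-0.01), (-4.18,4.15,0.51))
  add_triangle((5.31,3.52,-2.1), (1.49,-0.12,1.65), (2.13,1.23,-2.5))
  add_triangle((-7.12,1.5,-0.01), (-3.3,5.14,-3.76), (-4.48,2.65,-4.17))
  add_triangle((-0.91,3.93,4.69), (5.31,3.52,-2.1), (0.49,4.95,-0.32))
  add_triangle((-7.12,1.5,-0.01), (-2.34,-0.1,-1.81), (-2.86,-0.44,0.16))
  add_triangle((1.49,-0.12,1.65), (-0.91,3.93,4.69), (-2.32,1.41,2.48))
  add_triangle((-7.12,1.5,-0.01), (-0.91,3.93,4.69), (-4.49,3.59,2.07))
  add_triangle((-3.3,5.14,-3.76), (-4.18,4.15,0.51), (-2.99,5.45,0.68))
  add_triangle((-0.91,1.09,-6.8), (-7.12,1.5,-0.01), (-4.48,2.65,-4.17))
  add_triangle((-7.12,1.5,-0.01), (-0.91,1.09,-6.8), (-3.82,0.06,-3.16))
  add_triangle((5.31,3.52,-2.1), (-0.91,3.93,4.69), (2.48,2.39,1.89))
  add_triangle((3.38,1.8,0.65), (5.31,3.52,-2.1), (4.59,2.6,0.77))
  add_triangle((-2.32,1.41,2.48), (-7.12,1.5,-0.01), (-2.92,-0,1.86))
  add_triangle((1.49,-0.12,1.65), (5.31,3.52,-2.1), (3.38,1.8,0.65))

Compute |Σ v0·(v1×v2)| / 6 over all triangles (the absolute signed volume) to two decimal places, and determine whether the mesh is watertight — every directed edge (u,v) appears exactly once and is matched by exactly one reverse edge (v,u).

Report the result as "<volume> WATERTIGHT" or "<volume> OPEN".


246.30 WATERTIGHT

Per-triangle v0·(v1×v2)/6:
  t1: +0.1918
  t2: +38.8410
  t3: +2.0764
  t4: +5.9777
  t5: +6.4368
  t6: +0.1083
  t7: +2.1530
  t8: +7.2513
  t9: +0.4404
  t10: +2.8316
  t11: -1.6319
  t12: +1.8420
  t13: +1.3148
  t14: +3.6371
  t15: +0.2518
  t16: +1.5837
  t17: +4.0956
  t18: +5.8875
  t19: +0.9413
  t20: +0.6230
  t21: +3.1504
  t22: +1.5485
  t23: +19.9143
  t24: +0.7893
  t25: +19.2090
  t26: +13.8867
  t27: +17.2905
  t28: +1.9857
  t29: +14.3580
  t30: +18.2307
  t31: +2.3506
  t32: +3.1051
  t33: +5.5088
  t34: +7.6054
  t35: +9.3268
  t36: +9.3714
  t37: +8.6586
  t38: +0.2297
  t39: +3.8506
  t40: +1.0745
Σ = +246.2978 → |volume| = 246.30

Directed edges: 120 total, each appears once with its reverse present → watertight.
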